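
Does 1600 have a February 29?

Yes

1600 is a leap year (divisible by 400).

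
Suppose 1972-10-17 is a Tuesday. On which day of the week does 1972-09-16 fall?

Count forward from the earlier date (September 16, 1972) to the later (October 17, 1972):
September 1972: 30 − 16 = 14 days remain.
October 1–17, 1972: 17 days.
Total: 14 + 17 = 31 days.
31 mod 7 = 3, so 3 days before Tuesday is Saturday.

Saturday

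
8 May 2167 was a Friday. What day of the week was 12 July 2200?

Saturday

From May 8, 2167 to May 8, 2200: 33 years, of which 8 contain a Feb 29 — 25×365 + 8×366 = 12053 days.
(2200 is not a leap year (divisible by 100 but not 400).)
May 2200: 31 − 8 = 23 days remain.
Then June (30): 30 days.
July 1–12, 2200: 12 days.
Residual: 65 days.
Total: 12118 days.
12118 mod 7 = 1, so 1 day after Friday is Saturday.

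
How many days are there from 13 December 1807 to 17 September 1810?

1009

December 13, 1807 → December 13, 1808: 366 days (1808 is a leap year).
December 13, 1808 → December 13, 1809: 365 days.
December 1809: 31 − 13 = 18 days remain.
Then January (31), February 1810 (28), March (31), April (30), May (31), June (30), July (31), August (31): 31 + 28 + 31 + 30 + 31 + 30 + 31 + 31 = 243 days.
September 1–17, 1810: 17 days.
Residual: 278 days.
Total: 1009 days.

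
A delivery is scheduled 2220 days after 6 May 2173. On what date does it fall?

4 June 2179

Count 2220 days after May 6, 2173:
Day-of-year of May 6, 2173: 126.
Day-of-year of June 4, 2179: 155.
2173 has 365 days, so 365 − 126 = 239 days remain in 2173.
Full years: 2174: 365; 2175: 365; 2176: 366; 2177: 365; 2178: 365. Sum = 1826.
Total: 239 + 1826 + 155 = 2220 days.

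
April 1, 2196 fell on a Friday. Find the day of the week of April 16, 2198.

Day-of-year of April 1, 2196: 92.
Day-of-year of April 16, 2198: 106.
2196 has 366 days, so 366 − 92 = 274 days remain in 2196.
Full years: 2197: 365. Sum = 365.
Total: 274 + 365 + 106 = 745 days.
745 mod 7 = 3, so 3 days after Friday is Monday.

Monday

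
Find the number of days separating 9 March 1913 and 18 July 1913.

March 1913: 31 − 9 = 22 days remain.
Then April (30), May (31), June (30): 30 + 31 + 30 = 91 days.
July 1–18, 1913: 18 days.
Total: 22 + 91 + 18 = 131 days.

131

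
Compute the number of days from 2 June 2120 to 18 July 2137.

6255

From June 2, 2120 to June 2, 2137: 17 years, of which 4 contain a Feb 29 — 13×365 + 4×366 = 6209 days.
June 2137: 30 − 2 = 28 days remain.
July 1–18, 2137: 18 days.
Residual: 46 days.
Total: 6255 days.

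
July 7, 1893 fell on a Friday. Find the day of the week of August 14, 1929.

From July 7, 1893 to July 7, 1929: 36 years, of which 8 contain a Feb 29 — 28×365 + 8×366 = 13148 days.
(1900 is not a leap year (divisible by 100 but not 400).)
July 1929: 31 − 7 = 24 days remain.
August 1–14, 1929: 14 days.
Residual: 38 days.
Total: 13186 days.
13186 mod 7 = 5, so 5 days after Friday is Wednesday.

Wednesday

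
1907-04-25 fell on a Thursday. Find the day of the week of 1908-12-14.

April 1907: 30 − 25 = 5 days remain.
Then 19 full months totalling 580 days.
December 1–14, 1908: 14 days.
Total: 5 + 580 + 14 = 599 days.
599 mod 7 = 4, so 4 days after Thursday is Monday.

Monday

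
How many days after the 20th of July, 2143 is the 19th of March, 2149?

Day-of-year of July 20, 2143: 201.
Day-of-year of March 19, 2149: 78.
2143 has 365 days, so 365 − 201 = 164 days remain in 2143.
Full years: 2144: 366; 2145: 365; 2146: 365; 2147: 365; 2148: 366. Sum = 1827.
Total: 164 + 1827 + 78 = 2069 days.

2069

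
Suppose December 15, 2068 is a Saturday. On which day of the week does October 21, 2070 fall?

December 2068: 31 − 15 = 16 days remain.
Then 21 full months totalling 638 days.
October 1–21, 2070: 21 days.
Total: 16 + 638 + 21 = 675 days.
675 mod 7 = 3, so 3 days after Saturday is Tuesday.

Tuesday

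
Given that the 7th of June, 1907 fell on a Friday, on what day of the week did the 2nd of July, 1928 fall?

Monday

From June 7, 1907 to June 7, 1928: 21 years, of which 6 contain a Feb 29 — 15×365 + 6×366 = 7671 days.
June 1928: 30 − 7 = 23 days remain.
July 1–2, 1928: 2 days.
Residual: 25 days.
Total: 7696 days.
7696 mod 7 = 3, so 3 days after Friday is Monday.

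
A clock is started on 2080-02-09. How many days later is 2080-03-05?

February 2080: 29 − 9 = 20 days remain (2080 is a leap year, so February has 29 days).
March 1–5, 2080: 5 days.
Total: 20 + 5 = 25 days.

25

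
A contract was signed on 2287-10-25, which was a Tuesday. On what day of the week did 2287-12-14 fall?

October 2287: 31 − 25 = 6 days remain.
Then November (30): 30 days.
December 1–14, 2287: 14 days.
Total: 6 + 30 + 14 = 50 days.
50 mod 7 = 1, so 1 day after Tuesday is Wednesday.

Wednesday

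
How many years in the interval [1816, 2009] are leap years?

Years divisible by 4: 1816, 1820, …, 2008 — 49 in all.
Of these, 1900 is divisible by 100 but not 400, so not leap.
2000 is divisible by 400, so still leap.
Leap years: 49 − 1 = 48.

48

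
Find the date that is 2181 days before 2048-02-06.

2042-02-16

Count 2181 days before February 6, 2048:
Day-of-year of February 16, 2042: 47.
Day-of-year of February 6, 2048: 37.
2042 has 365 days, so 365 − 47 = 318 days remain in 2042.
Full years: 2043: 365; 2044: 366; 2045: 365; 2046: 365; 2047: 365. Sum = 1826.
Total: 318 + 1826 + 37 = 2181 days.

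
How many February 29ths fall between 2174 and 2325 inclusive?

36

Years divisible by 4: 2176, 2180, …, 2324 — 38 in all.
Of these, 2200, 2300 are divisible by 100 but not 400, so not leap.
Leap years: 38 − 2 = 36.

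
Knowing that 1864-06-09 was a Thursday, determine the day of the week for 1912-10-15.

Tuesday

Day-of-year of June 9, 1864: 161.
Day-of-year of October 15, 1912: 289.
1864 has 366 days, so 366 − 161 = 205 days remain in 1864.
Full years 1865–1911: 37 common + 10 leap = 37×365 + 10×366 = 17165 days.
Total: 205 + 17165 + 289 = 17659 days.
17659 mod 7 = 5, so 5 days after Thursday is Tuesday.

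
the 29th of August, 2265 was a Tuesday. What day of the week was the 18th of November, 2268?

August 29, 2265 → August 29, 2266: 365 days.
August 29, 2266 → August 29, 2267: 365 days.
August 29, 2267 → August 29, 2268: 366 days (2268 is a leap year).
August 2268: 31 − 29 = 2 days remain.
Then September (30), October (31): 30 + 31 = 61 days.
November 1–18, 2268: 18 days.
Residual: 81 days.
Total: 1177 days.
1177 mod 7 = 1, so 1 day after Tuesday is Wednesday.

Wednesday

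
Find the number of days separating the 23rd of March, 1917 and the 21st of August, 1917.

March 1917: 31 − 23 = 8 days remain.
Then April (30), May (31), June (30), July (31): 30 + 31 + 30 + 31 = 122 days.
August 1–21, 1917: 21 days.
Total: 8 + 122 + 21 = 151 days.

151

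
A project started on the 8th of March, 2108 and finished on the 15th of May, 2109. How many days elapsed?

433

March 2108: 31 − 8 = 23 days remain.
Then 13 full months totalling 395 days.
May 1–15, 2109: 15 days.
Total: 23 + 395 + 15 = 433 days.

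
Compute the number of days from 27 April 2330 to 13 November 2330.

200

April 2330: 30 − 27 = 3 days remain.
Then May (31), June (30), July (31), August (31), September (30), October (31): 31 + 30 + 31 + 31 + 30 + 31 = 184 days.
November 1–13, 2330: 13 days.
Total: 3 + 184 + 13 = 200 days.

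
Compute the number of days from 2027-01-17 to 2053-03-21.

9560

From January 17, 2027 to January 17, 2053: 26 years, of which 7 contain a Feb 29 — 19×365 + 7×366 = 9497 days.
January 2053: 31 − 17 = 14 days remain.
Then February 2053 (28): 28 days.
March 1–21, 2053: 21 days.
Residual: 63 days.
Total: 9560 days.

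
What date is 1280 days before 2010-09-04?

2007-03-04

Count 1280 days before September 4, 2010:
Day-of-year of March 4, 2007: 63.
Day-of-year of September 4, 2010: 247.
2007 has 365 days, so 365 − 63 = 302 days remain in 2007.
Full years: 2008: 366; 2009: 365. Sum = 731.
Total: 302 + 731 + 247 = 1280 days.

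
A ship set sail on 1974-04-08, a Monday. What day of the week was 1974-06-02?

April 1974: 30 − 8 = 22 days remain.
Then May (31): 31 days.
June 1–2, 1974: 2 days.
Total: 22 + 31 + 2 = 55 days.
55 mod 7 = 6, so 6 days after Monday is Sunday.

Sunday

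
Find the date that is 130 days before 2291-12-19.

2291-08-11

Count 130 days before December 19, 2291:
August 2291: 31 − 11 = 20 days remain.
Then September (30), October (31), November (30): 30 + 31 + 30 = 91 days.
December 1–19, 2291: 19 days.
Total: 20 + 91 + 19 = 130 days.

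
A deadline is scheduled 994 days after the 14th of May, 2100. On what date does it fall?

the 2nd of February, 2103

Count 994 days after May 14, 2100:
May 14, 2100 → May 14, 2101: 365 days.
May 14, 2101 → May 14, 2102: 365 days.
May 2102: 31 − 14 = 17 days remain.
Then June (30), July (31), August (31), September (30), October (31), November (30), December (31), January (31): 30 + 31 + 31 + 30 + 31 + 30 + 31 + 31 = 245 days.
February 1–2, 2103: 2 days (2103 is not a leap year).
Residual: 264 days.
Total: 994 days.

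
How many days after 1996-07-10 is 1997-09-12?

Day-of-year of July 10, 1996: 192.
Day-of-year of September 12, 1997: 255.
1996 has 366 days, so 366 − 192 = 174 days remain in 1996.
Total: 174 + 255 = 429 days.

429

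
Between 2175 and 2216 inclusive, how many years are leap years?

10

Years divisible by 4 in [2175, 2216]: 2176, 2180, 2184, 2188, 2192, 2196, 2200, 2204, 2208, 2212, 2216.
Of these, 2200 is divisible by 100 but not 400, so not leap.
Leap years: 11 − 1 = 10.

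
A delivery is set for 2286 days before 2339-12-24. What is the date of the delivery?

2333-09-20

Count 2286 days before December 24, 2339:
September 20, 2333 → September 20, 2334: 365 days.
September 20, 2334 → September 20, 2335: 365 days.
September 20, 2335 → September 20, 2336: 366 days (2336 is a leap year).
September 20, 2336 → September 20, 2337: 365 days.
September 20, 2337 → September 20, 2338: 365 days.
September 20, 2338 → September 20, 2339: 365 days.
September 2339: 30 − 20 = 10 days remain.
Then October (31), November (30): 31 + 30 = 61 days.
December 1–24, 2339: 24 days.
Residual: 95 days.
Total: 2286 days.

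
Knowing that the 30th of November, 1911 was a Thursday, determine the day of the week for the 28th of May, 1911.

Sunday

Count forward from the earlier date (May 28, 1911) to the later (November 30, 1911):
May 1911: 31 − 28 = 3 days remain.
Then June (30), July (31), August (31), September (30), October (31): 30 + 31 + 31 + 30 + 31 = 153 days.
November 1–30, 1911: 30 days.
Total: 3 + 153 + 30 = 186 days.
186 mod 7 = 4, so 4 days before Thursday is Sunday.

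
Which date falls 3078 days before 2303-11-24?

2295-06-20

Count 3078 days before November 24, 2303:
Day-of-year of June 20, 2295: 171.
Day-of-year of November 24, 2303: 328.
2295 has 365 days, so 365 − 171 = 194 days remain in 2295.
Full years 2296–2302: 6 common + 1 leap = 6×365 + 1×366 = 2556 days.
Total: 194 + 2556 + 328 = 3078 days.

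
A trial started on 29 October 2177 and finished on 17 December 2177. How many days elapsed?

October 2177: 31 − 29 = 2 days remain.
Then November (30): 30 days.
December 1–17, 2177: 17 days.
Total: 2 + 30 + 17 = 49 days.

49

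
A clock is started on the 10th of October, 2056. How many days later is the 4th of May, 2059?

October 10, 2056 → October 10, 2057: 365 days.
October 10, 2057 → October 10, 2058: 365 days.
October 2058: 31 − 10 = 21 days remain.
Then November (30), December (31), January (31), February 2059 (28), March (31), April (30): 30 + 31 + 31 + 28 + 31 + 30 = 181 days.
May 1–4, 2059: 4 days.
Residual: 206 days.
Total: 936 days.

936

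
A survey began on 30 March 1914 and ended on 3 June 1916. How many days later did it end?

March 1914: 31 − 30 = 1 day remains.
Then 26 full months totalling 792 days.
June 1–3, 1916: 3 days.
Total: 1 + 792 + 3 = 796 days.

796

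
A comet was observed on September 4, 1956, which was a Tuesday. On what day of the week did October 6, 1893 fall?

Count forward from the earlier date (October 6, 1893) to the later (September 4, 1956):
From October 6, 1893 to October 6, 1955: 62 years, of which 14 contain a Feb 29 — 48×365 + 14×366 = 22644 days.
(1900 is not a leap year (divisible by 100 but not 400).)
October 1955: 31 − 6 = 25 days remain.
Then 10 full months totalling 305 days.
September 1–4, 1956: 4 days.
Residual: 334 days.
Total: 22978 days.
22978 mod 7 = 4, so 4 days before Tuesday is Friday.

Friday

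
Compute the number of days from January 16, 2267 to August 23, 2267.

219

January 2267: 31 − 16 = 15 days remain.
Then February 2267 (28), March (31), April (30), May (31), June (30), July (31): 28 + 31 + 30 + 31 + 30 + 31 = 181 days.
August 1–23, 2267: 23 days.
Total: 15 + 181 + 23 = 219 days.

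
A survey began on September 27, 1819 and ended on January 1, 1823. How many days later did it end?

September 27, 1819 → September 27, 1820: 366 days (1820 is a leap year).
September 27, 1820 → September 27, 1821: 365 days.
September 27, 1821 → September 27, 1822: 365 days.
September 1822: 30 − 27 = 3 days remain.
Then October (31), November (30), December (31): 31 + 30 + 31 = 92 days.
January 1, 1823: 1 day.
Residual: 96 days.
Total: 1192 days.

1192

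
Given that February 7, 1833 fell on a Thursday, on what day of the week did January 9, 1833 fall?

Count forward from the earlier date (January 9, 1833) to the later (February 7, 1833):
January 1833: 31 − 9 = 22 days remain.
February 1–7, 1833: 7 days (1833 is not a leap year).
Total: 22 + 7 = 29 days.
29 mod 7 = 1, so 1 day before Thursday is Wednesday.

Wednesday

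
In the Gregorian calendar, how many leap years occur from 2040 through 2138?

24

Years divisible by 4: 2040, 2044, …, 2136 — 25 in all.
Of these, 2100 is divisible by 100 but not 400, so not leap.
Leap years: 25 − 1 = 24.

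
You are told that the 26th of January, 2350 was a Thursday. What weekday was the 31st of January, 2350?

Within January 2350: 31 − 26 = 5 days.
5 mod 7 = 5, so 5 days after Thursday is Tuesday.

Tuesday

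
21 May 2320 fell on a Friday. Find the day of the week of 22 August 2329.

Thursday

From May 21, 2320 to May 21, 2329: 9 years, of which 2 contain a Feb 29 — 7×365 + 2×366 = 3287 days.
May 2329: 31 − 21 = 10 days remain.
Then June (30), July (31): 30 + 31 = 61 days.
August 1–22, 2329: 22 days.
Residual: 93 days.
Total: 3380 days.
3380 mod 7 = 6, so 6 days after Friday is Thursday.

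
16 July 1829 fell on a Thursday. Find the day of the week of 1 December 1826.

Count forward from the earlier date (December 1, 1826) to the later (July 16, 1829):
December 1, 1826 → December 1, 1827: 365 days.
December 1, 1827 → December 1, 1828: 366 days (1828 is a leap year).
December 1828: 31 − 1 = 30 days remain.
Then January (31), February 1829 (28), March (31), April (30), May (31), June (30): 31 + 28 + 31 + 30 + 31 + 30 = 181 days.
July 1–16, 1829: 16 days.
Residual: 227 days.
Total: 958 days.
958 mod 7 = 6, so 6 days before Thursday is Friday.

Friday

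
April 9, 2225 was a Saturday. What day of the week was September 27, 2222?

Count forward from the earlier date (September 27, 2222) to the later (April 9, 2225):
September 27, 2222 → September 27, 2223: 365 days.
September 27, 2223 → September 27, 2224: 366 days (2224 is a leap year).
September 2224: 30 − 27 = 3 days remain.
Then October (31), November (30), December (31), January (31), February 2225 (28), March (31): 31 + 30 + 31 + 31 + 28 + 31 = 182 days.
April 1–9, 2225: 9 days.
Residual: 194 days.
Total: 925 days.
925 mod 7 = 1, so 1 day before Saturday is Friday.

Friday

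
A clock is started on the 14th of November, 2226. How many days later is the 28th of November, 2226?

Within November 2226: 28 − 14 = 14 days.

14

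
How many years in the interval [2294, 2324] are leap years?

Years divisible by 4 in [2294, 2324]: 2296, 2300, 2304, 2308, 2312, 2316, 2320, 2324.
Of these, 2300 is divisible by 100 but not 400, so not leap.
Leap years: 8 − 1 = 7.

7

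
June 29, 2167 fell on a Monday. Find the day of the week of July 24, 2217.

Thursday

From June 29, 2167 to June 29, 2217: 50 years, of which 12 contain a Feb 29 — 38×365 + 12×366 = 18262 days.
(2200 is not a leap year (divisible by 100 but not 400).)
June 2217: 30 − 29 = 1 day remains.
July 1–24, 2217: 24 days.
Residual: 25 days.
Total: 18287 days.
18287 mod 7 = 3, so 3 days after Monday is Thursday.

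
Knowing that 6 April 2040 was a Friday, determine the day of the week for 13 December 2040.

April 2040: 30 − 6 = 24 days remain.
Then May (31), June (30), July (31), August (31), September (30), October (31), November (30): 31 + 30 + 31 + 31 + 30 + 31 + 30 = 214 days.
December 1–13, 2040: 13 days.
Total: 24 + 214 + 13 = 251 days.
251 mod 7 = 6, so 6 days after Friday is Thursday.

Thursday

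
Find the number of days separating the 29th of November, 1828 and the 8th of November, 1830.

Day-of-year of November 29, 1828: 334.
Day-of-year of November 8, 1830: 312.
1828 has 366 days, so 366 − 334 = 32 days remain in 1828.
Full years: 1829: 365. Sum = 365.
Total: 32 + 365 + 312 = 709 days.

709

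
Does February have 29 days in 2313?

No

2313 is not a leap year.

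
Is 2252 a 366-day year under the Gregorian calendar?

Yes

2252 is a leap year.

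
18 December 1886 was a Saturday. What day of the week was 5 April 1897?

Monday

Day-of-year of December 18, 1886: 352.
Day-of-year of April 5, 1897: 95.
1886 has 365 days, so 365 − 352 = 13 days remain in 1886.
Full years 1887–1896: 7 common + 3 leap = 7×365 + 3×366 = 3653 days.
Total: 13 + 3653 + 95 = 3761 days.
3761 mod 7 = 2, so 2 days after Saturday is Monday.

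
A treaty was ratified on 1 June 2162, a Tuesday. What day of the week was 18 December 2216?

Day-of-year of June 1, 2162: 152.
Day-of-year of December 18, 2216: 353.
2162 has 365 days, so 365 − 152 = 213 days remain in 2162.
Full years 2163–2215: 41 common + 12 leap = 41×365 + 12×366 = 19357 days.
Total: 213 + 19357 + 353 = 19923 days.
19923 mod 7 = 1, so 1 day after Tuesday is Wednesday.

Wednesday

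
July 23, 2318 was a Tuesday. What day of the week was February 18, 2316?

Count forward from the earlier date (February 18, 2316) to the later (July 23, 2318):
February 2316: 29 − 18 = 11 days remain (2316 is a leap year, so February has 29 days).
Then 28 full months totalling 852 days.
July 1–23, 2318: 23 days.
Total: 11 + 852 + 23 = 886 days.
886 mod 7 = 4, so 4 days before Tuesday is Friday.

Friday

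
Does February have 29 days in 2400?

Yes

2400 is a leap year (divisible by 400).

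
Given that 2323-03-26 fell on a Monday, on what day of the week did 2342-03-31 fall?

Tuesday

From March 26, 2323 to March 26, 2342: 19 years, of which 5 contain a Feb 29 — 14×365 + 5×366 = 6940 days.
Within March 2342: 31 − 26 = 5 days.
Total: 6945 days.
6945 mod 7 = 1, so 1 day after Monday is Tuesday.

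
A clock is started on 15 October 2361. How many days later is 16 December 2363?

Day-of-year of October 15, 2361: 288.
Day-of-year of December 16, 2363: 350.
2361 has 365 days, so 365 − 288 = 77 days remain in 2361.
Full years: 2362: 365. Sum = 365.
Total: 77 + 365 + 350 = 792 days.

792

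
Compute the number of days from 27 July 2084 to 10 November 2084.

106

July 2084: 31 − 27 = 4 days remain.
Then August (31), September (30), October (31): 31 + 30 + 31 = 92 days.
November 1–10, 2084: 10 days.
Total: 4 + 92 + 10 = 106 days.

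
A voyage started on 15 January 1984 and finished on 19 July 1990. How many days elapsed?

January 15, 1984 → January 15, 1985: 366 days (1984 is a leap year).
January 15, 1985 → January 15, 1986: 365 days.
January 15, 1986 → January 15, 1987: 365 days.
January 15, 1987 → January 15, 1988: 365 days.
January 15, 1988 → January 15, 1989: 366 days (1988 is a leap year).
January 15, 1989 → January 15, 1990: 365 days.
January 1990: 31 − 15 = 16 days remain.
Then February 1990 (28), March (31), April (30), May (31), June (30): 28 + 31 + 30 + 31 + 30 = 150 days.
July 1–19, 1990: 19 days.
Residual: 185 days.
Total: 2377 days.

2377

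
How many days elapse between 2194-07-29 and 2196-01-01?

July 2194: 31 − 29 = 2 days remain.
Then 17 full months totalling 518 days.
January 1, 2196: 1 day.
Total: 2 + 518 + 1 = 521 days.

521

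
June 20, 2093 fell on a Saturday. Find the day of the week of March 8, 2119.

Wednesday

Day-of-year of June 20, 2093: 171.
Day-of-year of March 8, 2119: 67.
2093 has 365 days, so 365 − 171 = 194 days remain in 2093.
Full years 2094–2118: 20 common + 5 leap = 20×365 + 5×366 = 9130 days.
Total: 194 + 9130 + 67 = 9391 days.
9391 mod 7 = 4, so 4 days after Saturday is Wednesday.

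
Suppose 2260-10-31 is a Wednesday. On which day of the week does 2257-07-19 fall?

Sunday

Count forward from the earlier date (July 19, 2257) to the later (October 31, 2260):
Day-of-year of July 19, 2257: 200.
Day-of-year of October 31, 2260: 305.
2257 has 365 days, so 365 − 200 = 165 days remain in 2257.
Full years: 2258: 365; 2259: 365. Sum = 730.
Total: 165 + 730 + 305 = 1200 days.
1200 mod 7 = 3, so 3 days before Wednesday is Sunday.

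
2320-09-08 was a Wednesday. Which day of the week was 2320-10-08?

Friday

September 2320: 30 − 8 = 22 days remain.
October 1–8, 2320: 8 days.
Total: 22 + 8 = 30 days.
30 mod 7 = 2, so 2 days after Wednesday is Friday.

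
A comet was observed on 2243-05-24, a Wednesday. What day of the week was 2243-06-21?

May 2243: 31 − 24 = 7 days remain.
June 1–21, 2243: 21 days.
Total: 7 + 21 = 28 days.
28 is a multiple of 7, so 2243-06-21 falls on the same weekday: Wednesday.

Wednesday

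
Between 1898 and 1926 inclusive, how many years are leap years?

Years divisible by 4 in [1898, 1926]: 1900, 1904, 1908, 1912, 1916, 1920, 1924.
Of these, 1900 is divisible by 100 but not 400, so not leap.
Leap years: 7 − 1 = 6.

6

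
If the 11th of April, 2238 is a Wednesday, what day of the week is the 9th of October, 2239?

April 2238: 30 − 11 = 19 days remain.
Then 17 full months totalling 518 days.
October 1–9, 2239: 9 days.
Total: 19 + 518 + 9 = 546 days.
546 is a multiple of 7, so the 9th of October, 2239 falls on the same weekday: Wednesday.

Wednesday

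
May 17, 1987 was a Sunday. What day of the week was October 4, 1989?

May 1987: 31 − 17 = 14 days remain.
Then 28 full months totalling 853 days.
October 1–4, 1989: 4 days.
Total: 14 + 853 + 4 = 871 days.
871 mod 7 = 3, so 3 days after Sunday is Wednesday.

Wednesday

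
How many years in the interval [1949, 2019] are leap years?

17

Years divisible by 4: 1952, 1956, …, 2016 — 17 in all.
2000 is divisible by 400, so still leap.
No century exceptions apply. Count: 17.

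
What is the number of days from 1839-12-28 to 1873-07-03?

12241

From December 28, 1839 to December 28, 1872: 33 years, of which 9 contain a Feb 29 — 24×365 + 9×366 = 12054 days.
December 1872: 31 − 28 = 3 days remain.
Then January (31), February 1873 (28), March (31), April (30), May (31), June (30): 31 + 28 + 31 + 30 + 31 + 30 = 181 days.
July 1–3, 1873: 3 days.
Residual: 187 days.
Total: 12241 days.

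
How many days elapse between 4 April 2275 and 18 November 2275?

228

April 2275: 30 − 4 = 26 days remain.
Then May (31), June (30), July (31), August (31), September (30), October (31): 31 + 30 + 31 + 31 + 30 + 31 = 184 days.
November 1–18, 2275: 18 days.
Total: 26 + 184 + 18 = 228 days.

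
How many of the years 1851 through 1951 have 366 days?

24

Years divisible by 4: 1852, 1856, …, 1948 — 25 in all.
Of these, 1900 is divisible by 100 but not 400, so not leap.
Leap years: 25 − 1 = 24.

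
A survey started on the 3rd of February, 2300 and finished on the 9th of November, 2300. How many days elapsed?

279

February 2300: 28 − 3 = 25 days remain (2300 is not a leap year (divisible by 100 but not 400), so February has 28 days).
Then March (31), April (30), May (31), June (30), July (31), August (31), September (30), October (31): 31 + 30 + 31 + 30 + 31 + 31 + 30 + 31 = 245 days.
November 1–9, 2300: 9 days.
Total: 25 + 245 + 9 = 279 days.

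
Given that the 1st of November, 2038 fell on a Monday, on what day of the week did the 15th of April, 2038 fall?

Count forward from the earlier date (April 15, 2038) to the later (November 1, 2038):
April 2038: 30 − 15 = 15 days remain.
Then May (31), June (30), July (31), August (31), September (30), October (31): 31 + 30 + 31 + 31 + 30 + 31 = 184 days.
November 1, 2038: 1 day.
Total: 15 + 184 + 1 = 200 days.
200 mod 7 = 4, so 4 days before Monday is Thursday.

Thursday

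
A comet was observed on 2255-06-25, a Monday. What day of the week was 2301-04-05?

Friday

Day-of-year of June 25, 2255: 176.
Day-of-year of April 5, 2301: 95.
2255 has 365 days, so 365 − 176 = 189 days remain in 2255.
Full years 2256–2300: 34 common + 11 leap = 34×365 + 11×366 = 16436 days.
Total: 189 + 16436 + 95 = 16720 days.
16720 mod 7 = 4, so 4 days after Monday is Friday.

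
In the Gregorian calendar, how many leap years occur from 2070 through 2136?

Years divisible by 4: 2072, 2076, …, 2136 — 17 in all.
Of these, 2100 is divisible by 100 but not 400, so not leap.
Leap years: 17 − 1 = 16.

16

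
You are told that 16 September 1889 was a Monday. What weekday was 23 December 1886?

Thursday

Count forward from the earlier date (December 23, 1886) to the later (September 16, 1889):
December 23, 1886 → December 23, 1887: 365 days.
December 23, 1887 → December 23, 1888: 366 days (1888 is a leap year).
December 1888: 31 − 23 = 8 days remain.
Then January (31), February 1889 (28), March (31), April (30), May (31), June (30), July (31), August (31): 31 + 28 + 31 + 30 + 31 + 30 + 31 + 31 = 243 days.
September 1–16, 1889: 16 days.
Residual: 267 days.
Total: 998 days.
998 mod 7 = 4, so 4 days before Monday is Thursday.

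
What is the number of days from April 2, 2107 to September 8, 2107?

April 2107: 30 − 2 = 28 days remain.
Then May (31), June (30), July (31), August (31): 31 + 30 + 31 + 31 = 123 days.
September 1–8, 2107: 8 days.
Total: 28 + 123 + 8 = 159 days.

159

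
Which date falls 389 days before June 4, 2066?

May 11, 2065

Count 389 days before June 4, 2066:
May 2065: 31 − 11 = 20 days remain.
Then 12 full months totalling 365 days.
June 1–4, 2066: 4 days.
Total: 20 + 365 + 4 = 389 days.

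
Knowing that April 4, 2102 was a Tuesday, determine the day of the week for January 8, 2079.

Count forward from the earlier date (January 8, 2079) to the later (April 4, 2102):
From January 8, 2079 to January 8, 2102: 23 years, of which 5 contain a Feb 29 — 18×365 + 5×366 = 8400 days.
(2100 is not a leap year (divisible by 100 but not 400).)
January 2102: 31 − 8 = 23 days remain.
Then February 2102 (28), March (31): 28 + 31 = 59 days.
April 1–4, 2102: 4 days.
Residual: 86 days.
Total: 8486 days.
8486 mod 7 = 2, so 2 days before Tuesday is Sunday.

Sunday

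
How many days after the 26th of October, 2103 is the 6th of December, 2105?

October 26, 2103 → October 26, 2104: 366 days (2104 is a leap year).
October 26, 2104 → October 26, 2105: 365 days.
October 2105: 31 − 26 = 5 days remain.
Then November (30): 30 days.
December 1–6, 2105: 6 days.
Residual: 41 days.
Total: 772 days.

772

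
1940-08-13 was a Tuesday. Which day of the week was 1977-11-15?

From August 13, 1940 to August 13, 1977: 37 years, of which 9 contain a Feb 29 — 28×365 + 9×366 = 13514 days.
August 1977: 31 − 13 = 18 days remain.
Then September (30), October (31): 30 + 31 = 61 days.
November 1–15, 1977: 15 days.
Residual: 94 days.
Total: 13608 days.
13608 is a multiple of 7, so 1977-11-15 falls on the same weekday: Tuesday.

Tuesday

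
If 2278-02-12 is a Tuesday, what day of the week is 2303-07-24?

Friday

Day-of-year of February 12, 2278: 43.
Day-of-year of July 24, 2303: 205.
2278 has 365 days, so 365 − 43 = 322 days remain in 2278.
Full years 2279–2302: 19 common + 5 leap = 19×365 + 5×366 = 8765 days.
Total: 322 + 8765 + 205 = 9292 days.
9292 mod 7 = 3, so 3 days after Tuesday is Friday.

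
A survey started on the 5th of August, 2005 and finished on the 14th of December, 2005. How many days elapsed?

131

August 2005: 31 − 5 = 26 days remain.
Then September (30), October (31), November (30): 30 + 31 + 30 = 91 days.
December 1–14, 2005: 14 days.
Total: 26 + 91 + 14 = 131 days.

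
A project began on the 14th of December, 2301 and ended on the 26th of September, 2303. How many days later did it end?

651

Day-of-year of December 14, 2301: 348.
Day-of-year of September 26, 2303: 269.
2301 has 365 days, so 365 − 348 = 17 days remain in 2301.
Full years: 2302: 365. Sum = 365.
Total: 17 + 365 + 269 = 651 days.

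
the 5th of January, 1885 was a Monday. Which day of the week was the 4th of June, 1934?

Day-of-year of January 5, 1885: 5.
Day-of-year of June 4, 1934: 155.
1885 has 365 days, so 365 − 5 = 360 days remain in 1885.
Full years 1886–1933: 37 common + 11 leap = 37×365 + 11×366 = 17531 days.
Total: 360 + 17531 + 155 = 18046 days.
18046 is a multiple of 7, so the 4th of June, 1934 falls on the same weekday: Monday.

Monday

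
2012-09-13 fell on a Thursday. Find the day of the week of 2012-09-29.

Saturday

Within September 2012: 29 − 13 = 16 days.
16 mod 7 = 2, so 2 days after Thursday is Saturday.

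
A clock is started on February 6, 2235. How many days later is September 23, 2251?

Day-of-year of February 6, 2235: 37.
Day-of-year of September 23, 2251: 266.
2235 has 365 days, so 365 − 37 = 328 days remain in 2235.
Full years 2236–2250: 11 common + 4 leap = 11×365 + 4×366 = 5479 days.
Total: 328 + 5479 + 266 = 6073 days.

6073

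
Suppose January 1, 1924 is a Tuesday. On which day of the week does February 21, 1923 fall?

Count forward from the earlier date (February 21, 1923) to the later (January 1, 1924):
February 1923: 28 − 21 = 7 days remain (1923 is not a leap year, so February has 28 days).
Then 10 full months totalling 306 days.
January 1, 1924: 1 day.
Total: 7 + 306 + 1 = 314 days.
314 mod 7 = 6, so 6 days before Tuesday is Wednesday.

Wednesday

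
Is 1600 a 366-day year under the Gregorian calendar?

1600 is a leap year (divisible by 400).

Yes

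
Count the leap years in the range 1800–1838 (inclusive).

Years divisible by 4 in [1800, 1838]: 1800, 1804, 1808, 1812, 1816, 1820, 1824, 1828, 1832, 1836.
Of these, 1800 is divisible by 100 but not 400, so not leap.
Leap years: 10 − 1 = 9.

9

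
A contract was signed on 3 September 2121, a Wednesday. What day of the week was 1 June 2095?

Count forward from the earlier date (June 1, 2095) to the later (September 3, 2121):
Day-of-year of June 1, 2095: 152.
Day-of-year of September 3, 2121: 246.
2095 has 365 days, so 365 − 152 = 213 days remain in 2095.
Full years 2096–2120: 19 common + 6 leap = 19×365 + 6×366 = 9131 days.
Total: 213 + 9131 + 246 = 9590 days.
9590 is a multiple of 7, so 1 June 2095 falls on the same weekday: Wednesday.

Wednesday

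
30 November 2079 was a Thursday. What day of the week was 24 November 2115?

Sunday

Day-of-year of November 30, 2079: 334.
Day-of-year of November 24, 2115: 328.
2079 has 365 days, so 365 − 334 = 31 days remain in 2079.
Full years 2080–2114: 27 common + 8 leap = 27×365 + 8×366 = 12783 days.
Total: 31 + 12783 + 328 = 13142 days.
13142 mod 7 = 3, so 3 days after Thursday is Sunday.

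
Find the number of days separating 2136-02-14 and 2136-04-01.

February 2136: 29 − 14 = 15 days remain (2136 is a leap year, so February has 29 days).
Then March (31): 31 days.
April 1, 2136: 1 day.
Total: 15 + 31 + 1 = 47 days.

47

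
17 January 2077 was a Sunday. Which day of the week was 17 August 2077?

January 2077: 31 − 17 = 14 days remain.
Then February 2077 (28), March (31), April (30), May (31), June (30), July (31): 28 + 31 + 30 + 31 + 30 + 31 = 181 days.
August 1–17, 2077: 17 days.
Total: 14 + 181 + 17 = 212 days.
212 mod 7 = 2, so 2 days after Sunday is Tuesday.

Tuesday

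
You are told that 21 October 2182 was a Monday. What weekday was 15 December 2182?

Sunday

October 2182: 31 − 21 = 10 days remain.
Then November (30): 30 days.
December 1–15, 2182: 15 days.
Total: 10 + 30 + 15 = 55 days.
55 mod 7 = 6, so 6 days after Monday is Sunday.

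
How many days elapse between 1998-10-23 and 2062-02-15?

From October 23, 1998 to October 23, 2061: 63 years, of which 16 contain a Feb 29 — 47×365 + 16×366 = 23011 days.
(2000 is a leap year (divisible by 400).)
October 2061: 31 − 23 = 8 days remain.
Then November (30), December (31), January (31): 30 + 31 + 31 = 92 days.
February 1–15, 2062: 15 days (2062 is not a leap year).
Residual: 115 days.
Total: 23126 days.

23126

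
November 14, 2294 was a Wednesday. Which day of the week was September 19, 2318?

Thursday

From November 14, 2294 to November 14, 2317: 23 years, of which 5 contain a Feb 29 — 18×365 + 5×366 = 8400 days.
(2300 is not a leap year (divisible by 100 but not 400).)
November 2317: 30 − 14 = 16 days remain.
Then 9 full months totalling 274 days.
September 1–19, 2318: 19 days.
Residual: 309 days.
Total: 8709 days.
8709 mod 7 = 1, so 1 day after Wednesday is Thursday.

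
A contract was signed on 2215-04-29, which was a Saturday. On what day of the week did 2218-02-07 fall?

Saturday

April 29, 2215 → April 29, 2216: 366 days (2216 is a leap year).
April 29, 2216 → April 29, 2217: 365 days.
April 2217: 30 − 29 = 1 day remains.
Then 9 full months totalling 276 days.
February 1–7, 2218: 7 days (2218 is not a leap year).
Residual: 284 days.
Total: 1015 days.
1015 is a multiple of 7, so 2218-02-07 falls on the same weekday: Saturday.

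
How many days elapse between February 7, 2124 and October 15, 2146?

From February 7, 2124 to February 7, 2146: 22 years, of which 6 contain a Feb 29 — 16×365 + 6×366 = 8036 days.
February 2146: 28 − 7 = 21 days remain (2146 is not a leap year, so February has 28 days).
Then March (31), April (30), May (31), June (30), July (31), August (31), September (30): 31 + 30 + 31 + 30 + 31 + 31 + 30 = 214 days.
October 1–15, 2146: 15 days.
Residual: 250 days.
Total: 8286 days.

8286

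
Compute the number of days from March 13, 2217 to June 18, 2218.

462

March 2217: 31 − 13 = 18 days remain.
Then 14 full months totalling 426 days.
June 1–18, 2218: 18 days.
Total: 18 + 426 + 18 = 462 days.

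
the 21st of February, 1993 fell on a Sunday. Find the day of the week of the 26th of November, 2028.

From February 21, 1993 to February 21, 2028: 35 years, of which 8 contain a Feb 29 — 27×365 + 8×366 = 12783 days.
(2000 is a leap year (divisible by 400).)
February 2028: 29 − 21 = 8 days remain (2028 is a leap year, so February has 29 days).
Then March (31), April (30), May (31), June (30), July (31), August (31), September (30), October (31): 31 + 30 + 31 + 30 + 31 + 31 + 30 + 31 = 245 days.
November 1–26, 2028: 26 days.
Residual: 279 days.
Total: 13062 days.
13062 is a multiple of 7, so the 26th of November, 2028 falls on the same weekday: Sunday.

Sunday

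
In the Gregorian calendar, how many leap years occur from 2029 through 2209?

43

Years divisible by 4: 2032, 2036, …, 2208 — 45 in all.
Of these, 2100, 2200 are divisible by 100 but not 400, so not leap.
Leap years: 45 − 2 = 43.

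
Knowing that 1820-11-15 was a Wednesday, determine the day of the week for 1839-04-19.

Friday

Day-of-year of November 15, 1820: 320.
Day-of-year of April 19, 1839: 109.
1820 has 366 days, so 366 − 320 = 46 days remain in 1820.
Full years 1821–1838: 14 common + 4 leap = 14×365 + 4×366 = 6574 days.
Total: 46 + 6574 + 109 = 6729 days.
6729 mod 7 = 2, so 2 days after Wednesday is Friday.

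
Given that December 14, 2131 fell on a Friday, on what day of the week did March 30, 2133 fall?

Monday

Day-of-year of December 14, 2131: 348.
Day-of-year of March 30, 2133: 89.
2131 has 365 days, so 365 − 348 = 17 days remain in 2131.
Full years: 2132: 366. Sum = 366.
Total: 17 + 366 + 89 = 472 days.
472 mod 7 = 3, so 3 days after Friday is Monday.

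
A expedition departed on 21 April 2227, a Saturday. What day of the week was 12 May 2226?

Friday

Count forward from the earlier date (May 12, 2226) to the later (April 21, 2227):
Day-of-year of May 12, 2226: 132.
Day-of-year of April 21, 2227: 111.
2226 has 365 days, so 365 − 132 = 233 days remain in 2226.
Total: 233 + 111 = 344 days.
344 mod 7 = 1, so 1 day before Saturday is Friday.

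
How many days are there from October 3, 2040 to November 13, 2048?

2963

From October 3, 2040 to October 3, 2048: 8 years, of which 2 contain a Feb 29 — 6×365 + 2×366 = 2922 days.
October 2048: 31 − 3 = 28 days remain.
November 1–13, 2048: 13 days.
Residual: 41 days.
Total: 2963 days.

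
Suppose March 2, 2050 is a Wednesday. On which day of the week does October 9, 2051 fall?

Monday

March 2, 2050 → March 2, 2051: 365 days.
March 2051: 31 − 2 = 29 days remain.
Then April (30), May (31), June (30), July (31), August (31), September (30): 30 + 31 + 30 + 31 + 31 + 30 = 183 days.
October 1–9, 2051: 9 days.
Residual: 221 days.
Total: 586 days.
586 mod 7 = 5, so 5 days after Wednesday is Monday.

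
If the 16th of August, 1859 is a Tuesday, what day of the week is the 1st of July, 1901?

Monday

Day-of-year of August 16, 1859: 228.
Day-of-year of July 1, 1901: 182.
1859 has 365 days, so 365 − 228 = 137 days remain in 1859.
Full years 1860–1900: 31 common + 10 leap = 31×365 + 10×366 = 14975 days.
Total: 137 + 14975 + 182 = 15294 days.
15294 mod 7 = 6, so 6 days after Tuesday is Monday.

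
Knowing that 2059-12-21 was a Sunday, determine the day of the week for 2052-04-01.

Count forward from the earlier date (April 1, 2052) to the later (December 21, 2059):
From April 1, 2052 to April 1, 2059: 7 years, of which 1 contains a Feb 29 — 6×365 + 1×366 = 2556 days.
April 2059: 30 − 1 = 29 days remain.
Then May (31), June (30), July (31), August (31), September (30), October (31), November (30): 31 + 30 + 31 + 31 + 30 + 31 + 30 = 214 days.
December 1–21, 2059: 21 days.
Residual: 264 days.
Total: 2820 days.
2820 mod 7 = 6, so 6 days before Sunday is Monday.

Monday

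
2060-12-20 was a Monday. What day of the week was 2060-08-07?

Count forward from the earlier date (August 7, 2060) to the later (December 20, 2060):
August 2060: 31 − 7 = 24 days remain.
Then September (30), October (31), November (30): 30 + 31 + 30 = 91 days.
December 1–20, 2060: 20 days.
Total: 24 + 91 + 20 = 135 days.
135 mod 7 = 2, so 2 days before Monday is Saturday.

Saturday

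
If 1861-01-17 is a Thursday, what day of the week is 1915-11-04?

From January 17, 1861 to January 17, 1915: 54 years, of which 12 contain a Feb 29 — 42×365 + 12×366 = 19722 days.
(1900 is not a leap year (divisible by 100 but not 400).)
January 1915: 31 − 17 = 14 days remain.
Then 9 full months totalling 273 days.
November 1–4, 1915: 4 days.
Residual: 291 days.
Total: 20013 days.
20013 is a multiple of 7, so 1915-11-04 falls on the same weekday: Thursday.

Thursday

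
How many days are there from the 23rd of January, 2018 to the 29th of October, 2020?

January 23, 2018 → January 23, 2019: 365 days.
January 23, 2019 → January 23, 2020: 365 days.
January 2020: 31 − 23 = 8 days remain.
Then February 2020 (29), March (31), April (30), May (31), June (30), July (31), August (31), September (30): 29 + 31 + 30 + 31 + 30 + 31 + 31 + 30 = 243 days.
October 1–29, 2020: 29 days.
Residual: 280 days.
Total: 1010 days.

1010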